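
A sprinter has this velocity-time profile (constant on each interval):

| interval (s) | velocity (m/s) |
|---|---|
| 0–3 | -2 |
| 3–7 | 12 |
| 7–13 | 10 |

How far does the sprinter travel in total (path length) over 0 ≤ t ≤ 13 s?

114 m

Total distance travelled is ∫|v| dt — sum the magnitudes of each area piece.
0–3 s: |-2| × 3 = 6 m
3–7 s: |12| × 4 = 48 m
7–13 s: |10| × 6 = 60 m
Total distance = 114 m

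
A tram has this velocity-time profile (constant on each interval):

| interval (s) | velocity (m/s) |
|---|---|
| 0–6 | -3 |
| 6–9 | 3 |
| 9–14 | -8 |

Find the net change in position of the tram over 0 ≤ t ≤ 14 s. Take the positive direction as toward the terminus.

-49 m

Net displacement equals the area under the velocity-time graph (areas below the axis count negative).
0–6 s: -3 × 6 = -18 m
6–9 s: 3 × 3 = 9 m
9–14 s: -8 × 5 = -40 m
Net displacement = -49 m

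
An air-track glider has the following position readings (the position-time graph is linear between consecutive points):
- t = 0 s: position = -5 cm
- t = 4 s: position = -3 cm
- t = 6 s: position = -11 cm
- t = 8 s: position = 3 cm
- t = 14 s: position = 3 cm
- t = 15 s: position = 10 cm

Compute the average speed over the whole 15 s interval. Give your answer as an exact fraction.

Average speed = (total path length)/(elapsed time); on a piecewise-linear x-t graph the path length is Σ|Δx|.
0–4 s: |Δx| = |-3 − -5| = 2 cm
4–6 s: |Δx| = |-11 − -3| = 8 cm
6–8 s: |Δx| = |3 − -11| = 14 cm
8–14 s: |Δx| = |3 − 3| = 0 cm
14–15 s: |Δx| = |10 − 3| = 7 cm
Total path = 31 cm; average speed = 31/15 = 31/15 cm/s.

31/15 cm/s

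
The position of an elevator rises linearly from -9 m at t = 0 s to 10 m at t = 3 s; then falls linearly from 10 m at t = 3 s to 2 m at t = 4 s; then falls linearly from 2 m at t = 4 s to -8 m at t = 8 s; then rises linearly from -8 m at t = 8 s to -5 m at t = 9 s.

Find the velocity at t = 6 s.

-2.5 m/s

Velocity is the slope of the x-t graph on 4–8 s: (-8 − 2)/(8 − 4) = -2.5 m/s.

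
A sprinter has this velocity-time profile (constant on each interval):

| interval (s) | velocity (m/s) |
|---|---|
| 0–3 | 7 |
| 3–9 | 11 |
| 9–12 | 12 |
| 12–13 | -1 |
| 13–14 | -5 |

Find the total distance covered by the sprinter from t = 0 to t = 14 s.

129 m

Total distance travelled is ∫|v| dt — sum the magnitudes of each area piece.
0–3 s: |7| × 3 = 21 m
3–9 s: |11| × 6 = 66 m
9–12 s: |12| × 3 = 36 m
12–13 s: |-1| × 1 = 1 m
13–14 s: |-5| × 1 = 5 m
Total distance = 129 m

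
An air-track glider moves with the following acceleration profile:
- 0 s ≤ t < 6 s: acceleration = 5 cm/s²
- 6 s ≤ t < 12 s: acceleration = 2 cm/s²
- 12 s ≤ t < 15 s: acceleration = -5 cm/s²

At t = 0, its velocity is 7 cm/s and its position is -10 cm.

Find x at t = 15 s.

On each constant-a segment, Δv = aΔt and Δx = v₀Δt + ½aΔt²; chain segment to segment.
0–6 s: v starts 7 cm/s; Δx = 7·6 + ½·5·6² = 132 cm; v ends 37 cm/s.
6–12 s: v starts 37 cm/s; Δx = 37·6 + ½·2·6² = 258 cm; v ends 49 cm/s.
12–15 s: v starts 49 cm/s; Δx = 49·3 + ½·-5·3² = 124.5 cm; v ends 34 cm/s.
x(15) = -10 + Σ Δx = 504.5 cm.

504.5 cm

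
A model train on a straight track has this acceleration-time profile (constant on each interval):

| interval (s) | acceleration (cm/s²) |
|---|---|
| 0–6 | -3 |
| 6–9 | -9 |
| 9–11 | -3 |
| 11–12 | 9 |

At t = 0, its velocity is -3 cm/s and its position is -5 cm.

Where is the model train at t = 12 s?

On each constant-a segment, Δv = aΔt and Δx = v₀Δt + ½aΔt²; chain segment to segment.
0–6 s: v starts -3 cm/s; Δx = -3·6 + ½·-3·6² = -72 cm; v ends -21 cm/s.
6–9 s: v starts -21 cm/s; Δx = -21·3 + ½·-9·3² = -103.5 cm; v ends -48 cm/s.
9–11 s: v starts -48 cm/s; Δx = -48·2 + ½·-3·2² = -102 cm; v ends -54 cm/s.
11–12 s: v starts -54 cm/s; Δx = -54·1 + ½·9·1² = -49.5 cm; v ends -45 cm/s.
x(12) = -5 + Σ Δx = -332 cm.

-332 cm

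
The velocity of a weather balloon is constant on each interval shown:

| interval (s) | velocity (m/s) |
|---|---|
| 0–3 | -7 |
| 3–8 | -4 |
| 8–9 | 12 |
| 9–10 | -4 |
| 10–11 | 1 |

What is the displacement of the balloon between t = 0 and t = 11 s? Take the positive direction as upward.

Net displacement equals the area under the velocity-time graph (areas below the axis count negative).
0–3 s: -7 × 3 = -21 m
3–8 s: -4 × 5 = -20 m
8–9 s: 12 × 1 = 12 m
9–10 s: -4 × 1 = -4 m
10–11 s: 1 × 1 = 1 m
Net displacement = -32 m

-32 m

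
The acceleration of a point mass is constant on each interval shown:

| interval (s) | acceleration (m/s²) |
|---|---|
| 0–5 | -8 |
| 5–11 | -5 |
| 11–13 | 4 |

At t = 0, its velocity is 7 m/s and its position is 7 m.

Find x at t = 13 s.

-464 m

On each constant-a segment, Δv = aΔt and Δx = v₀Δt + ½aΔt²; chain segment to segment.
0–5 s: v starts 7 m/s; Δx = 7·5 + ½·-8·5² = -65 m; v ends -33 m/s.
5–11 s: v starts -33 m/s; Δx = -33·6 + ½·-5·6² = -288 m; v ends -63 m/s.
11–13 s: v starts -63 m/s; Δx = -63·2 + ½·4·2² = -118 m; v ends -55 m/s.
x(13) = 7 + Σ Δx = -464 m.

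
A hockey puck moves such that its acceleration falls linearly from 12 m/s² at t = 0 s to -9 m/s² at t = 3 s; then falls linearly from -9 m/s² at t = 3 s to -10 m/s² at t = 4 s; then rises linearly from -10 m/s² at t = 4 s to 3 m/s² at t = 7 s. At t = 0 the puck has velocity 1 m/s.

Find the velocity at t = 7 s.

-14.5 m/s

Δv equals the area under the a-t graph; then v = v₀ + Δv.
0–3 s: ½(12 + -9)(3) = 4.5 m/s
3–4 s: ½(-9 + -10)(1) = -9.5 m/s
4–7 s: ½(-10 + 3)(3) = -10.5 m/s
Δv = -15.5 m/s, so v(7) = 1 + (-15.5) = -14.5 m/s.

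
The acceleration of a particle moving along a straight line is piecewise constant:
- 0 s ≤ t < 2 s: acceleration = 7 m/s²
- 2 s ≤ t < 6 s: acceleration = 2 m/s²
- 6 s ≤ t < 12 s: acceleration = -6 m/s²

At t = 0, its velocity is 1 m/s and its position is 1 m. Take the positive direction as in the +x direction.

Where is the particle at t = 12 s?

On each constant-a segment, Δv = aΔt and Δx = v₀Δt + ½aΔt²; chain segment to segment.
0–2 s: v starts 1 m/s; Δx = 1·2 + ½·7·2² = 16 m; v ends 15 m/s.
2–6 s: v starts 15 m/s; Δx = 15·4 + ½·2·4² = 76 m; v ends 23 m/s.
6–12 s: v starts 23 m/s; Δx = 23·6 + ½·-6·6² = 30 m; v ends -13 m/s.
x(12) = 1 + Σ Δx = 123 m.

123 m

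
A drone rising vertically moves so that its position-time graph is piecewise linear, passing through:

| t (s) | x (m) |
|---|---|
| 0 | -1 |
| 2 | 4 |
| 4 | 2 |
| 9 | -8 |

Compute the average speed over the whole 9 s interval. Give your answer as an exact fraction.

17/9 m/s

Average speed = (total path length)/(elapsed time); on a piecewise-linear x-t graph the path length is Σ|Δx|.
0–2 s: |Δx| = |4 − -1| = 5 m
2–4 s: |Δx| = |2 − 4| = 2 m
4–9 s: |Δx| = |-8 − 2| = 10 m
Total path = 17 m; average speed = 17/9 = 17/9 m/s.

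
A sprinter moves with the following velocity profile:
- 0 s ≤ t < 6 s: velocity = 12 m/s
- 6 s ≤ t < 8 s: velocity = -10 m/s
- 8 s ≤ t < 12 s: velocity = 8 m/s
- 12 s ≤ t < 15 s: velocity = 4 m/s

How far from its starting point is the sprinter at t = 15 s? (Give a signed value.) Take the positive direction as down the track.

Net displacement equals the area under the velocity-time graph (areas below the axis count negative).
0–6 s: 12 × 6 = 72 m
6–8 s: -10 × 2 = -20 m
8–12 s: 8 × 4 = 32 m
12–15 s: 4 × 3 = 12 m
Net displacement = 96 m

96 m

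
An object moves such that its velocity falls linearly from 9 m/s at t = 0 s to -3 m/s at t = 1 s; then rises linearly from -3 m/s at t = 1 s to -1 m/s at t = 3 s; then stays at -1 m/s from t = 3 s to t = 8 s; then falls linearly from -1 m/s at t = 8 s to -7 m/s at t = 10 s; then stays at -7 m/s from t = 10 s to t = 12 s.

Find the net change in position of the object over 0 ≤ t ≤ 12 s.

-28 m

Displacement is the signed area under the v-t curve.
0–1 s: ½(9 + -3)(1) = 3 m
1–3 s: ½(-3 + -1)(2) = -4 m
3–8 s: -1 × 5 = -5 m
8–10 s: ½(-1 + -7)(2) = -8 m
10–12 s: -7 × 2 = -14 m
Net displacement = -28 m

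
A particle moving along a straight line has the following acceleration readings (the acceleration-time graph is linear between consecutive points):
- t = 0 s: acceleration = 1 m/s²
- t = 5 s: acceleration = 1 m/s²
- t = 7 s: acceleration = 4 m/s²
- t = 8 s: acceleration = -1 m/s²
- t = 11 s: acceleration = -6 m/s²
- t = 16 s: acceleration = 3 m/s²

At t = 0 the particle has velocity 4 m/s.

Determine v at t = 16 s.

-2.5 m/s

Δv equals the area under the a-t graph; then v = v₀ + Δv.
0–5 s: 1 × 5 = 5 m/s
5–7 s: ½(1 + 4)(2) = 5 m/s
7–8 s: ½(4 + -1)(1) = 1.5 m/s
8–11 s: ½(-1 + -6)(3) = -10.5 m/s
11–16 s: ½(-6 + 3)(5) = -7.5 m/s
Δv = -6.5 m/s, so v(16) = 4 + (-6.5) = -2.5 m/s.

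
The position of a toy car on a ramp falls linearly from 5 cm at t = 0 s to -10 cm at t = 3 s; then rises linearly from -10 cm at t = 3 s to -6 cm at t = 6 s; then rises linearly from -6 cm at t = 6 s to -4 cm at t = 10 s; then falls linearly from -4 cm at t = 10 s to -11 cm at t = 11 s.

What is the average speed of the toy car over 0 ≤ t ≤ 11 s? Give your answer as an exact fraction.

28/11 cm/s

Average speed = (total path length)/(elapsed time); on a piecewise-linear x-t graph the path length is Σ|Δx|.
0–3 s: |Δx| = |-10 − 5| = 15 cm
3–6 s: |Δx| = |-6 − -10| = 4 cm
6–10 s: |Δx| = |-4 − -6| = 2 cm
10–11 s: |Δx| = |-11 − -4| = 7 cm
Total path = 28 cm; average speed = 28/11 = 28/11 cm/s.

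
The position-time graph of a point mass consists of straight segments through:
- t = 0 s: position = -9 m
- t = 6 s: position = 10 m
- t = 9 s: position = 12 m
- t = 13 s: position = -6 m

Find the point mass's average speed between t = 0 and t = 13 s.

Average speed = (total path length)/(elapsed time); on a piecewise-linear x-t graph the path length is Σ|Δx|.
0–6 s: |Δx| = |10 − -9| = 19 m
6–9 s: |Δx| = |12 − 10| = 2 m
9–13 s: |Δx| = |-6 − 12| = 18 m
Total path = 39 m; average speed = 39/13 = 3 m/s.

3 m/s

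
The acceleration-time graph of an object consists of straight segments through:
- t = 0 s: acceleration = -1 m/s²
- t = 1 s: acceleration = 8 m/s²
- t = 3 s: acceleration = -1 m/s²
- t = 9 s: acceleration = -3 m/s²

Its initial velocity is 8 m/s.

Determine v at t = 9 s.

6.5 m/s

Δv equals the area under the a-t graph; then v = v₀ + Δv.
0–1 s: ½(-1 + 8)(1) = 3.5 m/s
1–3 s: ½(8 + -1)(2) = 7 m/s
3–9 s: ½(-1 + -3)(6) = -12 m/s
Δv = -1.5 m/s, so v(9) = 8 + (-1.5) = 6.5 m/s.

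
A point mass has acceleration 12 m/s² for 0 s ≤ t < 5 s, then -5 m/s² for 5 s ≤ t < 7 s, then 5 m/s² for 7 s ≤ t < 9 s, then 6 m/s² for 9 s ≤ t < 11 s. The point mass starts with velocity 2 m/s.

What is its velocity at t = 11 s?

Δv equals the area under the a-t graph; then v = v₀ + Δv.
0–5 s: 12 × 5 = 60 m/s
5–7 s: -5 × 2 = -10 m/s
7–9 s: 5 × 2 = 10 m/s
9–11 s: 6 × 2 = 12 m/s
Δv = 72 m/s, so v(11) = 2 + (72) = 74 m/s.

74 m/s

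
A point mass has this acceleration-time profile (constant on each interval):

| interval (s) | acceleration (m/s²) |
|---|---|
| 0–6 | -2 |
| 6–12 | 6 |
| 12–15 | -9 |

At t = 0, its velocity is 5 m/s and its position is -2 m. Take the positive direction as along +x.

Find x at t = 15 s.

On each constant-a segment, Δv = aΔt and Δx = v₀Δt + ½aΔt²; chain segment to segment.
0–6 s: v starts 5 m/s; Δx = 5·6 + ½·-2·6² = -6 m; v ends -7 m/s.
6–12 s: v starts -7 m/s; Δx = -7·6 + ½·6·6² = 66 m; v ends 29 m/s.
12–15 s: v starts 29 m/s; Δx = 29·3 + ½·-9·3² = 46.5 m; v ends 2 m/s.
x(15) = -2 + Σ Δx = 104.5 m.

104.5 m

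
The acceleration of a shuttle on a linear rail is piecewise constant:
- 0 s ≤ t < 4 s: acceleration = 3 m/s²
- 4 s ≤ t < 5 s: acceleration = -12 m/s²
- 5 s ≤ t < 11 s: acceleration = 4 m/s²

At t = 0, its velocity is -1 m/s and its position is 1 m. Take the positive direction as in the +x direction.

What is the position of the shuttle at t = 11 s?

On each constant-a segment, Δv = aΔt and Δx = v₀Δt + ½aΔt²; chain segment to segment.
0–4 s: v starts -1 m/s; Δx = -1·4 + ½·3·4² = 20 m; v ends 11 m/s.
4–5 s: v starts 11 m/s; Δx = 11·1 + ½·-12·1² = 5 m; v ends -1 m/s.
5–11 s: v starts -1 m/s; Δx = -1·6 + ½·4·6² = 66 m; v ends 23 m/s.
x(11) = 1 + Σ Δx = 92 m.

92 m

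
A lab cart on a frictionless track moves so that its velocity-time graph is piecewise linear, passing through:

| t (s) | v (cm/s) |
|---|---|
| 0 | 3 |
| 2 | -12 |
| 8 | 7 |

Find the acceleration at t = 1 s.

-7.5 cm/s²

Acceleration is the slope of the v-t graph on 0–2 s: (-12 − 3)/(2 − 0) = -7.5 cm/s².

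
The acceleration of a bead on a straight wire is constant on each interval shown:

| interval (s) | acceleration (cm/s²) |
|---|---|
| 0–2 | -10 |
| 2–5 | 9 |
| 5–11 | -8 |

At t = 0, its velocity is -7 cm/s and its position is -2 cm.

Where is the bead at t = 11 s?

-220.5 cm

On each constant-a segment, Δv = aΔt and Δx = v₀Δt + ½aΔt²; chain segment to segment.
0–2 s: v starts -7 cm/s; Δx = -7·2 + ½·-10·2² = -34 cm; v ends -27 cm/s.
2–5 s: v starts -27 cm/s; Δx = -27·3 + ½·9·3² = -40.5 cm; v ends 0 cm/s.
5–11 s: v starts 0 cm/s; Δx = 0·6 + ½·-8·6² = -144 cm; v ends -48 cm/s.
x(11) = -2 + Σ Δx = -220.5 cm.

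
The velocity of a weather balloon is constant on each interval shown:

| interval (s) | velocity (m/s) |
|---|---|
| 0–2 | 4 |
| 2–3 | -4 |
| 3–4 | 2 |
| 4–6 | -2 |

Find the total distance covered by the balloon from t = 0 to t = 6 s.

18 m

Total distance travelled is ∫|v| dt — sum the magnitudes of each area piece.
0–2 s: |4| × 2 = 8 m
2–3 s: |-4| × 1 = 4 m
3–4 s: |2| × 1 = 2 m
4–6 s: |-2| × 2 = 4 m
Total distance = 18 m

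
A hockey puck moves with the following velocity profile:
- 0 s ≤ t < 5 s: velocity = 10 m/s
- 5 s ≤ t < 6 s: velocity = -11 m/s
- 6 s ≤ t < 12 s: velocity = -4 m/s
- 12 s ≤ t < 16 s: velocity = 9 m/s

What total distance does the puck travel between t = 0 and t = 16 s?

121 m

Total distance travelled is ∫|v| dt — sum the magnitudes of each area piece.
0–5 s: |10| × 5 = 50 m
5–6 s: |-11| × 1 = 11 m
6–12 s: |-4| × 6 = 24 m
12–16 s: |9| × 4 = 36 m
Total distance = 121 m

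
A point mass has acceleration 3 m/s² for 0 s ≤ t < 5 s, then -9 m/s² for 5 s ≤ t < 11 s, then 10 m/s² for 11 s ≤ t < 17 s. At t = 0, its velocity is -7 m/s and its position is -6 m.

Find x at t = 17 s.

On each constant-a segment, Δv = aΔt and Δx = v₀Δt + ½aΔt²; chain segment to segment.
0–5 s: v starts -7 m/s; Δx = -7·5 + ½·3·5² = 2.5 m; v ends 8 m/s.
5–11 s: v starts 8 m/s; Δx = 8·6 + ½·-9·6² = -114 m; v ends -46 m/s.
11–17 s: v starts -46 m/s; Δx = -46·6 + ½·10·6² = -96 m; v ends 14 m/s.
x(17) = -6 + Σ Δx = -213.5 m.

-213.5 m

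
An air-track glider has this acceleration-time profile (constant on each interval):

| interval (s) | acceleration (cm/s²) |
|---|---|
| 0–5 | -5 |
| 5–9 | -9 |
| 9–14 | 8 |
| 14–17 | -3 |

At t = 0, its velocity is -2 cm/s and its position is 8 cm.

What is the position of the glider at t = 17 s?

On each constant-a segment, Δv = aΔt and Δx = v₀Δt + ½aΔt²; chain segment to segment.
0–5 s: v starts -2 cm/s; Δx = -2·5 + ½·-5·5² = -72.5 cm; v ends -27 cm/s.
5–9 s: v starts -27 cm/s; Δx = -27·4 + ½·-9·4² = -180 cm; v ends -63 cm/s.
9–14 s: v starts -63 cm/s; Δx = -63·5 + ½·8·5² = -215 cm; v ends -23 cm/s.
14–17 s: v starts -23 cm/s; Δx = -23·3 + ½·-3·3² = -82.5 cm; v ends -32 cm/s.
x(17) = 8 + Σ Δx = -542 cm.

-542 cm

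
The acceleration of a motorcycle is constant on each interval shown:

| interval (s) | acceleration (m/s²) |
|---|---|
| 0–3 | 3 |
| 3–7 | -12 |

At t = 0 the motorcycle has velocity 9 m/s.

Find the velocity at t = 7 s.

-30 m/s

Δv equals the area under the a-t graph; then v = v₀ + Δv.
0–3 s: 3 × 3 = 9 m/s
3–7 s: -12 × 4 = -48 m/s
Δv = -39 m/s, so v(7) = 9 + (-39) = -30 m/s.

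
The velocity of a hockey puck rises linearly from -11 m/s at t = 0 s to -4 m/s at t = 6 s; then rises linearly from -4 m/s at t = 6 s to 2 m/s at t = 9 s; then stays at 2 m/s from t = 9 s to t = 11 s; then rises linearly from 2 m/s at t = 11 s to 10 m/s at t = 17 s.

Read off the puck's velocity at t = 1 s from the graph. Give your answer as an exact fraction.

On 0–6 s the graph is linear from -11 to -4 m/s: v(1) = -11 + (-4 − -11)·(1 − 0)/(6 − 0) = -59/6 m/s.

-59/6 m/s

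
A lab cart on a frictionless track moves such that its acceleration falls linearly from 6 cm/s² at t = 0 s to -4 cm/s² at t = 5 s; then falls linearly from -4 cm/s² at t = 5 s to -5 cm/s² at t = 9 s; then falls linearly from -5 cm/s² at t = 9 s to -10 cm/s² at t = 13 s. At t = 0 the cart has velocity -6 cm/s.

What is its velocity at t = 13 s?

-49 cm/s

Δv equals the area under the a-t graph; then v = v₀ + Δv.
0–5 s: ½(6 + -4)(5) = 5 cm/s
5–9 s: ½(-4 + -5)(4) = -18 cm/s
9–13 s: ½(-5 + -10)(4) = -30 cm/s
Δv = -43 cm/s, so v(13) = -6 + (-43) = -49 cm/s.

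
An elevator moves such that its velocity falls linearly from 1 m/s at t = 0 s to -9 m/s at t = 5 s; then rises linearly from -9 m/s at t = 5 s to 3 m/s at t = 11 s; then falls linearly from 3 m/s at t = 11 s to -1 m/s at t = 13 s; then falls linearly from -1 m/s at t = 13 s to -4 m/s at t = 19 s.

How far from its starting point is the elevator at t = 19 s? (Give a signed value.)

Displacement is the signed area under the v-t curve.
0–5 s: ½(1 + -9)(5) = -20 m
5–11 s: ½(-9 + 3)(6) = -18 m
11–13 s: ½(3 + -1)(2) = 2 m
13–19 s: ½(-1 + -4)(6) = -15 m
Net displacement = -51 m

-51 m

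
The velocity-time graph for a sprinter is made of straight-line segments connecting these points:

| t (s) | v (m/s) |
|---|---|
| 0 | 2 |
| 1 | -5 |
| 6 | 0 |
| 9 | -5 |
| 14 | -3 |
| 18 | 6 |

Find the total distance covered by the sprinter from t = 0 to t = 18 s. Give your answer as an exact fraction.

Distance (not displacement) is the total path length: add the absolute areas under v-t.
0–1 s: v = 0 at t = 2/7 s; triangle areas 2/7 + 25/14 = 29/14 m
1–6 s: |½(-5 + 0)(5)| = 12.5 m
6–9 s: |½(0 + -5)(3)| = 7.5 m
9–14 s: |½(-5 + -3)(5)| = 20 m
14–18 s: v = 0 at t = 46/3 s; triangle areas 2 + 8 = 10 m
Total distance = 729/14 m

729/14 m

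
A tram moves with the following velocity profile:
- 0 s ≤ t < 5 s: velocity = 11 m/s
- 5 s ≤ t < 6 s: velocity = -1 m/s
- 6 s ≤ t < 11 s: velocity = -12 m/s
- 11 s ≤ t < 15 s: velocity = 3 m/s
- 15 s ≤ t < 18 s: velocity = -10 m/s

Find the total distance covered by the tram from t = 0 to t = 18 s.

Distance (not displacement) is the total path length: add the absolute areas under v-t.
0–5 s: |11| × 5 = 55 m
5–6 s: |-1| × 1 = 1 m
6–11 s: |-12| × 5 = 60 m
11–15 s: |3| × 4 = 12 m
15–18 s: |-10| × 3 = 30 m
Total distance = 158 m

158 m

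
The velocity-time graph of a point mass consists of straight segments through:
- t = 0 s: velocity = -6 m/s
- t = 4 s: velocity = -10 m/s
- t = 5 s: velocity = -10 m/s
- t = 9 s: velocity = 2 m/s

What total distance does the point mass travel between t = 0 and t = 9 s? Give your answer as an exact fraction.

178/3 m

Distance (not displacement) is the total path length: add the absolute areas under v-t.
0–4 s: |½(-6 + -10)(4)| = 32 m
4–5 s: |-10| × 1 = 10 m
5–9 s: v = 0 at t = 25/3 s; triangle areas 50/3 + 2/3 = 52/3 m
Total distance = 178/3 m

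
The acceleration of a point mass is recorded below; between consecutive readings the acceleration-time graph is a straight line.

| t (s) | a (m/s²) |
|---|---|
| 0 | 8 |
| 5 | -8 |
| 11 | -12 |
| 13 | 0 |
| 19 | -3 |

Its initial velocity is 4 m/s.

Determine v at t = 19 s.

-77 m/s

Δv equals the area under the a-t graph; then v = v₀ + Δv.
0–5 s: ½(8 + -8)(5) = 0 m/s
5–11 s: ½(-8 + -12)(6) = -60 m/s
11–13 s: ½(-12 + 0)(2) = -12 m/s
13–19 s: ½(0 + -3)(6) = -9 m/s
Δv = -81 m/s, so v(19) = 4 + (-81) = -77 m/s.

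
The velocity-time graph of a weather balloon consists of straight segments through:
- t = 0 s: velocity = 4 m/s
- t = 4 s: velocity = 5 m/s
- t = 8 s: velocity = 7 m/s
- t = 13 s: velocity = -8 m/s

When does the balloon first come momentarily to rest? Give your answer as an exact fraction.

v changes sign on 8–13 s (from 7 to -8); the graph is linear there, so v = 0 at t = 8 + (-7)·(13 − 8)/(-8 − 7) = 31/3 s.

t = 31/3 s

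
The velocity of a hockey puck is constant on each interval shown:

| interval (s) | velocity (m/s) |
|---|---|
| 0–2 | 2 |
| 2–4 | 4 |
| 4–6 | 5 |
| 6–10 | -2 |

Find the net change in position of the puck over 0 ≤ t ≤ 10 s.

Displacement is the signed area under the v-t curve.
0–2 s: 2 × 2 = 4 m
2–4 s: 4 × 2 = 8 m
4–6 s: 5 × 2 = 10 m
6–10 s: -2 × 4 = -8 m
Net displacement = 14 m

14 m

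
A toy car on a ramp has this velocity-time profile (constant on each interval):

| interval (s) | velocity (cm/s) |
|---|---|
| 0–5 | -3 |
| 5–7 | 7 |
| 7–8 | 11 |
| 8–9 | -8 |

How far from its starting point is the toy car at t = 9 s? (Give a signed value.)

Displacement is the signed area under the v-t curve.
0–5 s: -3 × 5 = -15 cm
5–7 s: 7 × 2 = 14 cm
7–8 s: 11 × 1 = 11 cm
8–9 s: -8 × 1 = -8 cm
Net displacement = 2 cm

2 cm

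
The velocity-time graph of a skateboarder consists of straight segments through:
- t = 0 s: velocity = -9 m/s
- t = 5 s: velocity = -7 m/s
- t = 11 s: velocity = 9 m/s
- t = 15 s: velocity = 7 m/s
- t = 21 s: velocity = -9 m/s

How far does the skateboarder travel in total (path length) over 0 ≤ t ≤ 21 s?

Total distance travelled is ∫|v| dt — sum the magnitudes of each area piece.
0–5 s: |½(-9 + -7)(5)| = 40 m
5–11 s: v = 0 at t = 7.625 s; triangle areas 9.1875 + 15.1875 = 24.375 m
11–15 s: |½(9 + 7)(4)| = 32 m
15–21 s: v = 0 at t = 17.625 s; triangle areas 9.1875 + 15.1875 = 24.375 m
Total distance = 120.75 m

120.75 m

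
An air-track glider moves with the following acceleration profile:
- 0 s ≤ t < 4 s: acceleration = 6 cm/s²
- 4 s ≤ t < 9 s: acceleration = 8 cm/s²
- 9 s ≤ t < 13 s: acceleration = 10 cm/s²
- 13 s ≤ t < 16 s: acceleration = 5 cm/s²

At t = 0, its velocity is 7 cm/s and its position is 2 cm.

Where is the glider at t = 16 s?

1052.5 cm

On each constant-a segment, Δv = aΔt and Δx = v₀Δt + ½aΔt²; chain segment to segment.
0–4 s: v starts 7 cm/s; Δx = 7·4 + ½·6·4² = 76 cm; v ends 31 cm/s.
4–9 s: v starts 31 cm/s; Δx = 31·5 + ½·8·5² = 255 cm; v ends 71 cm/s.
9–13 s: v starts 71 cm/s; Δx = 71·4 + ½·10·4² = 364 cm; v ends 111 cm/s.
13–16 s: v starts 111 cm/s; Δx = 111·3 + ½·5·3² = 355.5 cm; v ends 126 cm/s.
x(16) = 2 + Σ Δx = 1052.5 cm.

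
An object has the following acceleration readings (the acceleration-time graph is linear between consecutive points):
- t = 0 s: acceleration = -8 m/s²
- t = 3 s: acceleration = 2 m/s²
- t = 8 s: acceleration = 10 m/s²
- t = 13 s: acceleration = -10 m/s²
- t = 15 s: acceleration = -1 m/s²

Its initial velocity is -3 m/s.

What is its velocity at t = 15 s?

7 m/s

Δv equals the area under the a-t graph; then v = v₀ + Δv.
0–3 s: ½(-8 + 2)(3) = -9 m/s
3–8 s: ½(2 + 10)(5) = 30 m/s
8–13 s: ½(10 + -10)(5) = 0 m/s
13–15 s: ½(-10 + -1)(2) = -11 m/s
Δv = 10 m/s, so v(15) = -3 + (10) = 7 m/s.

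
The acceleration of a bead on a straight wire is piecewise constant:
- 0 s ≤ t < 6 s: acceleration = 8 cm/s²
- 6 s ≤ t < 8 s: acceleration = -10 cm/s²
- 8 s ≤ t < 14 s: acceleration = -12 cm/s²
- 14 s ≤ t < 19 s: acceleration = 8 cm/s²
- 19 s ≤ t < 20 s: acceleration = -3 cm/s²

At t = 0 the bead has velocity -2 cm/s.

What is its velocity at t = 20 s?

Δv equals the area under the a-t graph; then v = v₀ + Δv.
0–6 s: 8 × 6 = 48 cm/s
6–8 s: -10 × 2 = -20 cm/s
8–14 s: -12 × 6 = -72 cm/s
14–19 s: 8 × 5 = 40 cm/s
19–20 s: -3 × 1 = -3 cm/s
Δv = -7 cm/s, so v(20) = -2 + (-7) = -9 cm/s.

-9 cm/s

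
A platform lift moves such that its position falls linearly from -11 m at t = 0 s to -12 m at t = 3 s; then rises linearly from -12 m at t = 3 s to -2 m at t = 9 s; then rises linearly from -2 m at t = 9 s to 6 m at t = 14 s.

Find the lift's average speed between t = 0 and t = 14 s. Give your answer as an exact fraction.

19/14 m/s

Average speed = (total path length)/(elapsed time); on a piecewise-linear x-t graph the path length is Σ|Δx|.
0–3 s: |Δx| = |-12 − -11| = 1 m
3–9 s: |Δx| = |-2 − -12| = 10 m
9–14 s: |Δx| = |6 − -2| = 8 m
Total path = 19 m; average speed = 19/14 = 19/14 m/s.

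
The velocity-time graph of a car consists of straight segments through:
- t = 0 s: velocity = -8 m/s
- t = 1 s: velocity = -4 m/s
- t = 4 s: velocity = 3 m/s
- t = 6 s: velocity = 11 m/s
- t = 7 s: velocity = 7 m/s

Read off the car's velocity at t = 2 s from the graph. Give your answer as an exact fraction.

-5/3 m/s

On 1–4 s the graph is linear from -4 to 3 m/s: v(2) = -4 + (3 − -4)·(2 − 1)/(4 − 1) = -5/3 m/s.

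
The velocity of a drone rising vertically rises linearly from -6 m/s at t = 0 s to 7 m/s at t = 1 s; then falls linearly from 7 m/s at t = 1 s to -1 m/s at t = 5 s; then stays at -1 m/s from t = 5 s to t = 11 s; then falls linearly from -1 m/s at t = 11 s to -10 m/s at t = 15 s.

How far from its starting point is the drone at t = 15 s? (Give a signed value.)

Net displacement equals the area under the velocity-time graph (areas below the axis count negative).
0–1 s: ½(-6 + 7)(1) = 0.5 m
1–5 s: ½(7 + -1)(4) = 12 m
5–11 s: -1 × 6 = -6 m
11–15 s: ½(-1 + -10)(4) = -22 m
Net displacement = -15.5 m

-15.5 m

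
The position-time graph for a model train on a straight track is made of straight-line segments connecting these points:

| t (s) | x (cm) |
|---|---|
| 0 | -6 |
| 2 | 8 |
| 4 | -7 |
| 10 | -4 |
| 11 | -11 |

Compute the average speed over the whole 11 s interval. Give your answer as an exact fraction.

Average speed = (total path length)/(elapsed time); on a piecewise-linear x-t graph the path length is Σ|Δx|.
0–2 s: |Δx| = |8 − -6| = 14 cm
2–4 s: |Δx| = |-7 − 8| = 15 cm
4–10 s: |Δx| = |-4 − -7| = 3 cm
10–11 s: |Δx| = |-11 − -4| = 7 cm
Total path = 39 cm; average speed = 39/11 = 39/11 cm/s.

39/11 cm/s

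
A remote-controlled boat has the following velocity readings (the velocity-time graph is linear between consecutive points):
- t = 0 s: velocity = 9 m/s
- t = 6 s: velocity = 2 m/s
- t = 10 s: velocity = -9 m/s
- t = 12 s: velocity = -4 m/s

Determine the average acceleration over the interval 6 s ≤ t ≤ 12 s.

Average acceleration = Δv/Δt = (-4 − 2)/(12 − 6) = -1 m/s².

-1 m/s²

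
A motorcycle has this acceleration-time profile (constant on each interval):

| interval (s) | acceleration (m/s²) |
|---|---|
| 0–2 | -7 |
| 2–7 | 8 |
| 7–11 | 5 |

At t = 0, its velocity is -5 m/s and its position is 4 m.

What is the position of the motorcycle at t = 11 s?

109 m

On each constant-a segment, Δv = aΔt and Δx = v₀Δt + ½aΔt²; chain segment to segment.
0–2 s: v starts -5 m/s; Δx = -5·2 + ½·-7·2² = -24 m; v ends -19 m/s.
2–7 s: v starts -19 m/s; Δx = -19·5 + ½·8·5² = 5 m; v ends 21 m/s.
7–11 s: v starts 21 m/s; Δx = 21·4 + ½·5·4² = 124 m; v ends 41 m/s.
x(11) = 4 + Σ Δx = 109 m.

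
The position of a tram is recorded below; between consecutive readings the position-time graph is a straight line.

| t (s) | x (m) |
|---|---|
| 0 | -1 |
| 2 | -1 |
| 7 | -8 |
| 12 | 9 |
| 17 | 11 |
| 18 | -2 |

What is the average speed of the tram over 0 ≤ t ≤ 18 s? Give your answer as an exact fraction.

13/6 m/s

Average speed = (total path length)/(elapsed time); on a piecewise-linear x-t graph the path length is Σ|Δx|.
0–2 s: |Δx| = |-1 − -1| = 0 m
2–7 s: |Δx| = |-8 − -1| = 7 m
7–12 s: |Δx| = |9 − -8| = 17 m
12–17 s: |Δx| = |11 − 9| = 2 m
17–18 s: |Δx| = |-2 − 11| = 13 m
Total path = 39 m; average speed = 39/18 = 13/6 m/s.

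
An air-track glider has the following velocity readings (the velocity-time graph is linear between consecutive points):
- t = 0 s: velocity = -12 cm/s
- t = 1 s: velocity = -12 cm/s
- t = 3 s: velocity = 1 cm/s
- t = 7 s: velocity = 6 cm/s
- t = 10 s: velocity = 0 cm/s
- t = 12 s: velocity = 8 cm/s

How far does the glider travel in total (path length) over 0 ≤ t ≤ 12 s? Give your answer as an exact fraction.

Total distance travelled is ∫|v| dt — sum the magnitudes of each area piece.
0–1 s: |-12| × 1 = 12 cm
1–3 s: v = 0 at t = 37/13 s; triangle areas 144/13 + 1/13 = 145/13 cm
3–7 s: |½(1 + 6)(4)| = 14 cm
7–10 s: |½(6 + 0)(3)| = 9 cm
10–12 s: |½(0 + 8)(2)| = 8 cm
Total distance = 704/13 cm

704/13 cm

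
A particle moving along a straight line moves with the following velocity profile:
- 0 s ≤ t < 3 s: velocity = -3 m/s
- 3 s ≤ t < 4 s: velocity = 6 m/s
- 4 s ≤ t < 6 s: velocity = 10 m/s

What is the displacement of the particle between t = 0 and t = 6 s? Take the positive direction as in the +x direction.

Net displacement equals the area under the velocity-time graph (areas below the axis count negative).
0–3 s: -3 × 3 = -9 m
3–4 s: 6 × 1 = 6 m
4–6 s: 10 × 2 = 20 m
Net displacement = 17 m

17 m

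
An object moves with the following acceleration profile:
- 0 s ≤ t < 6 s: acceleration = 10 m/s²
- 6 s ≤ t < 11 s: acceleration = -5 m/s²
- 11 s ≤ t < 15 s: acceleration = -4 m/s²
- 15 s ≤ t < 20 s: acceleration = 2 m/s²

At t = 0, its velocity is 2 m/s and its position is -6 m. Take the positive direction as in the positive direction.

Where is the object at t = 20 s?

On each constant-a segment, Δv = aΔt and Δx = v₀Δt + ½aΔt²; chain segment to segment.
0–6 s: v starts 2 m/s; Δx = 2·6 + ½·10·6² = 192 m; v ends 62 m/s.
6–11 s: v starts 62 m/s; Δx = 62·5 + ½·-5·5² = 247.5 m; v ends 37 m/s.
11–15 s: v starts 37 m/s; Δx = 37·4 + ½·-4·4² = 116 m; v ends 21 m/s.
15–20 s: v starts 21 m/s; Δx = 21·5 + ½·2·5² = 130 m; v ends 31 m/s.
x(20) = -6 + Σ Δx = 679.5 m.

679.5 m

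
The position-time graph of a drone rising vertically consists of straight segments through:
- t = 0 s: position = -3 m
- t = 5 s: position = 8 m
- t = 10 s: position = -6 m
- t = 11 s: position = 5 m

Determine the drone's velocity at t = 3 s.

2.2 m/s

Velocity is the slope of the x-t graph on 0–5 s: (8 − -3)/(5 − 0) = 2.2 m/s.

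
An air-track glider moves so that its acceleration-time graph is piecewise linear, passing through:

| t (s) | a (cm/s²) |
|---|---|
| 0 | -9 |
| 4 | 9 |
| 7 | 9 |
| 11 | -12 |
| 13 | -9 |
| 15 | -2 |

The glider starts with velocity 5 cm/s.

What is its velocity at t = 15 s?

-6 cm/s

Δv equals the area under the a-t graph; then v = v₀ + Δv.
0–4 s: ½(-9 + 9)(4) = 0 cm/s
4–7 s: 9 × 3 = 27 cm/s
7–11 s: ½(9 + -12)(4) = -6 cm/s
11–13 s: ½(-12 + -9)(2) = -21 cm/s
13–15 s: ½(-9 + -2)(2) = -11 cm/s
Δv = -11 cm/s, so v(15) = 5 + (-11) = -6 cm/s.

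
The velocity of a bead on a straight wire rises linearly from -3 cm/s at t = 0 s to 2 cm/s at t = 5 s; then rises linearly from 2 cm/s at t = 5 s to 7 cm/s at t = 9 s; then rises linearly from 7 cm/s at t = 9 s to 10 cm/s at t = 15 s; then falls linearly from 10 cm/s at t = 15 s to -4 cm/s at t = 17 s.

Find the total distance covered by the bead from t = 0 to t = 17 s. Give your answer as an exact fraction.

1173/14 cm

Distance (not displacement) is the total path length: add the absolute areas under v-t.
0–5 s: v = 0 at t = 3 s; triangle areas 4.5 + 2 = 6.5 cm
5–9 s: |½(2 + 7)(4)| = 18 cm
9–15 s: |½(7 + 10)(6)| = 51 cm
15–17 s: v = 0 at t = 115/7 s; triangle areas 50/7 + 8/7 = 58/7 cm
Total distance = 1173/14 cm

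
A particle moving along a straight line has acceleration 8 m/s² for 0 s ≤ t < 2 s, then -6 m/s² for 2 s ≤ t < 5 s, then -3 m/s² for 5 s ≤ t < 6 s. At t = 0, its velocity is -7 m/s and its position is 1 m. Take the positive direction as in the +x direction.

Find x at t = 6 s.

-7.5 m

On each constant-a segment, Δv = aΔt and Δx = v₀Δt + ½aΔt²; chain segment to segment.
0–2 s: v starts -7 m/s; Δx = -7·2 + ½·8·2² = 2 m; v ends 9 m/s.
2–5 s: v starts 9 m/s; Δx = 9·3 + ½·-6·3² = 0 m; v ends -9 m/s.
5–6 s: v starts -9 m/s; Δx = -9·1 + ½·-3·1² = -10.5 m; v ends -12 m/s.
x(6) = 1 + Σ Δx = -7.5 m.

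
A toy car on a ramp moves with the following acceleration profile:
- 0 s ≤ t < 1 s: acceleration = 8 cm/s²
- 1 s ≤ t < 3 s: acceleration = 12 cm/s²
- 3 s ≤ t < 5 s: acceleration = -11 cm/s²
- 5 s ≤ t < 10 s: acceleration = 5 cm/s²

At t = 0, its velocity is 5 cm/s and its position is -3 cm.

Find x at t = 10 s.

On each constant-a segment, Δv = aΔt and Δx = v₀Δt + ½aΔt²; chain segment to segment.
0–1 s: v starts 5 cm/s; Δx = 5·1 + ½·8·1² = 9 cm; v ends 13 cm/s.
1–3 s: v starts 13 cm/s; Δx = 13·2 + ½·12·2² = 50 cm; v ends 37 cm/s.
3–5 s: v starts 37 cm/s; Δx = 37·2 + ½·-11·2² = 52 cm; v ends 15 cm/s.
5–10 s: v starts 15 cm/s; Δx = 15·5 + ½·5·5² = 137.5 cm; v ends 40 cm/s.
x(10) = -3 + Σ Δx = 245.5 cm.

245.5 cm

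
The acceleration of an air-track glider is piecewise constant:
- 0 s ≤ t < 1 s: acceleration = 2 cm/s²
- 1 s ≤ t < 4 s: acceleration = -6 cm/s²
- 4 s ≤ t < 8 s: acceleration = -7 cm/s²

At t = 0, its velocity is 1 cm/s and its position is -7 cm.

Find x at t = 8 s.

-139 cm

On each constant-a segment, Δv = aΔt and Δx = v₀Δt + ½aΔt²; chain segment to segment.
0–1 s: v starts 1 cm/s; Δx = 1·1 + ½·2·1² = 2 cm; v ends 3 cm/s.
1–4 s: v starts 3 cm/s; Δx = 3·3 + ½·-6·3² = -18 cm; v ends -15 cm/s.
4–8 s: v starts -15 cm/s; Δx = -15·4 + ½·-7·4² = -116 cm; v ends -43 cm/s.
x(8) = -7 + Σ Δx = -139 cm.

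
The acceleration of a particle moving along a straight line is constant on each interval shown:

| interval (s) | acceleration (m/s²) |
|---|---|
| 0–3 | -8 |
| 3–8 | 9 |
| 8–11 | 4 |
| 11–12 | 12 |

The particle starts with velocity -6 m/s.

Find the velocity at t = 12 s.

Δv equals the area under the a-t graph; then v = v₀ + Δv.
0–3 s: -8 × 3 = -24 m/s
3–8 s: 9 × 5 = 45 m/s
8–11 s: 4 × 3 = 12 m/s
11–12 s: 12 × 1 = 12 m/s
Δv = 45 m/s, so v(12) = -6 + (45) = 39 m/s.

39 m/s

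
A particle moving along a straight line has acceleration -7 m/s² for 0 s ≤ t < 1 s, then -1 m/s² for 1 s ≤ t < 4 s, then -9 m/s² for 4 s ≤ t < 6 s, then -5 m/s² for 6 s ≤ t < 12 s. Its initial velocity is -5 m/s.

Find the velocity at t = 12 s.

Δv equals the area under the a-t graph; then v = v₀ + Δv.
0–1 s: -7 × 1 = -7 m/s
1–4 s: -1 × 3 = -3 m/s
4–6 s: -9 × 2 = -18 m/s
6–12 s: -5 × 6 = -30 m/s
Δv = -58 m/s, so v(12) = -5 + (-58) = -63 m/s.

-63 m/s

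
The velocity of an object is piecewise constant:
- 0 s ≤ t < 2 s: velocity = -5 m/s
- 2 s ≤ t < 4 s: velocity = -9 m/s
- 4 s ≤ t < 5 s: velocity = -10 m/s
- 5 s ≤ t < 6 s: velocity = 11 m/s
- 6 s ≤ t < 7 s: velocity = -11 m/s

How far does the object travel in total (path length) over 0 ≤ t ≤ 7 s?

60 m

Total distance travelled is ∫|v| dt — sum the magnitudes of each area piece.
0–2 s: |-5| × 2 = 10 m
2–4 s: |-9| × 2 = 18 m
4–5 s: |-10| × 1 = 10 m
5–6 s: |11| × 1 = 11 m
6–7 s: |-11| × 1 = 11 m
Total distance = 60 m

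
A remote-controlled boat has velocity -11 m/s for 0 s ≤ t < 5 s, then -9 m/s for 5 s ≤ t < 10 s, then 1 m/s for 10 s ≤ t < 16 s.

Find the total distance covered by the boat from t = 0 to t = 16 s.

106 m

Distance (not displacement) is the total path length: add the absolute areas under v-t.
0–5 s: |-11| × 5 = 55 m
5–10 s: |-9| × 5 = 45 m
10–16 s: |1| × 6 = 6 m
Total distance = 106 m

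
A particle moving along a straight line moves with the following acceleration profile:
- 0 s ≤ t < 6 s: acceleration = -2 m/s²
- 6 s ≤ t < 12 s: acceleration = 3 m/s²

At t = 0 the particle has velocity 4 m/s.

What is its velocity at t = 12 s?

Δv equals the area under the a-t graph; then v = v₀ + Δv.
0–6 s: -2 × 6 = -12 m/s
6–12 s: 3 × 6 = 18 m/s
Δv = 6 m/s, so v(12) = 4 + (6) = 10 m/s.

10 m/s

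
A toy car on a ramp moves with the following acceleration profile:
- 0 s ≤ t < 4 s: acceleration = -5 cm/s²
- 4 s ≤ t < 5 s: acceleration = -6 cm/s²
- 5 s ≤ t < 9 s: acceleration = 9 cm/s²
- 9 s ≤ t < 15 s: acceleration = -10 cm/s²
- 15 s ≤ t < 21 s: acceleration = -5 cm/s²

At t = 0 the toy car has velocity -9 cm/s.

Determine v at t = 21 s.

-89 cm/s

Δv equals the area under the a-t graph; then v = v₀ + Δv.
0–4 s: -5 × 4 = -20 cm/s
4–5 s: -6 × 1 = -6 cm/s
5–9 s: 9 × 4 = 36 cm/s
9–15 s: -10 × 6 = -60 cm/s
15–21 s: -5 × 6 = -30 cm/s
Δv = -80 cm/s, so v(21) = -9 + (-80) = -89 cm/s.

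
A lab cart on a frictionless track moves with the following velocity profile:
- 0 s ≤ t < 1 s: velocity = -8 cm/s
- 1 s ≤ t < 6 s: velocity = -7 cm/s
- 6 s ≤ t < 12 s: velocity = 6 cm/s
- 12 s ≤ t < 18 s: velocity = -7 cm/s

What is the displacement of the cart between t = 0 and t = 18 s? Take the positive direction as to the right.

Displacement is the signed area under the v-t curve.
0–1 s: -8 × 1 = -8 cm
1–6 s: -7 × 5 = -35 cm
6–12 s: 6 × 6 = 36 cm
12–18 s: -7 × 6 = -42 cm
Net displacement = -49 cm

-49 cm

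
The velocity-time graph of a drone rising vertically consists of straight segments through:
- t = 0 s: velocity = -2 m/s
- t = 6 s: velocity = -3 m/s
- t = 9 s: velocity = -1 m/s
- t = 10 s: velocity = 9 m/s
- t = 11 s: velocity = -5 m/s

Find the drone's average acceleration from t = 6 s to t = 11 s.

Average acceleration = Δv/Δt = (-5 − -3)/(11 − 6) = -0.4 m/s².

-0.4 m/s²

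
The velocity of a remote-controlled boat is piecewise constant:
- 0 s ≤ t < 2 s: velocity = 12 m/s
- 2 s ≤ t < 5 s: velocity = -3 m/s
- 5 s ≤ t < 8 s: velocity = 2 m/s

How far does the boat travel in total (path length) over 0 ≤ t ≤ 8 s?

39 m

Total distance travelled is ∫|v| dt — sum the magnitudes of each area piece.
0–2 s: |12| × 2 = 24 m
2–5 s: |-3| × 3 = 9 m
5–8 s: |2| × 3 = 6 m
Total distance = 39 m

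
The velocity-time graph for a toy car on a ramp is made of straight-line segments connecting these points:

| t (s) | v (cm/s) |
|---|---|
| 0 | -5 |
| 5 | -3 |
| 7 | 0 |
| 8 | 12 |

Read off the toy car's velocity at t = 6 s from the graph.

-1.5 cm/s

On 5–7 s the graph is linear from -3 to 0 cm/s: v(6) = -3 + (0 − -3)·(6 − 5)/(7 − 5) = -1.5 cm/s.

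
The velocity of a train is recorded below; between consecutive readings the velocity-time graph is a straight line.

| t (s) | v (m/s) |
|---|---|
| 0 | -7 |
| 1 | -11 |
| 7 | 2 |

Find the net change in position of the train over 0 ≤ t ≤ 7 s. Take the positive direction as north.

-36 m

Net displacement equals the area under the velocity-time graph (areas below the axis count negative).
0–1 s: ½(-7 + -11)(1) = -9 m
1–7 s: ½(-11 + 2)(6) = -27 m
Net displacement = -36 m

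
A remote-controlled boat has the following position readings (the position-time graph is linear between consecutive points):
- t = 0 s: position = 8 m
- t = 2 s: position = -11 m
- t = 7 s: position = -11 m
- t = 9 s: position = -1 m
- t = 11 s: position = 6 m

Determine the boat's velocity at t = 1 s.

-9.5 m/s

Velocity is the slope of the x-t graph on 0–2 s: (-11 − 8)/(2 − 0) = -9.5 m/s.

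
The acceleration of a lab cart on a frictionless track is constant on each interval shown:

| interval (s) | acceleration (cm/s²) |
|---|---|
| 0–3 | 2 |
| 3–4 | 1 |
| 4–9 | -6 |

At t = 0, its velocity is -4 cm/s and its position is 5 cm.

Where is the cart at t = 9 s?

-55.5 cm

On each constant-a segment, Δv = aΔt and Δx = v₀Δt + ½aΔt²; chain segment to segment.
0–3 s: v starts -4 cm/s; Δx = -4·3 + ½·2·3² = -3 cm; v ends 2 cm/s.
3–4 s: v starts 2 cm/s; Δx = 2·1 + ½·1·1² = 2.5 cm; v ends 3 cm/s.
4–9 s: v starts 3 cm/s; Δx = 3·5 + ½·-6·5² = -60 cm; v ends -27 cm/s.
x(9) = 5 + Σ Δx = -55.5 cm.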